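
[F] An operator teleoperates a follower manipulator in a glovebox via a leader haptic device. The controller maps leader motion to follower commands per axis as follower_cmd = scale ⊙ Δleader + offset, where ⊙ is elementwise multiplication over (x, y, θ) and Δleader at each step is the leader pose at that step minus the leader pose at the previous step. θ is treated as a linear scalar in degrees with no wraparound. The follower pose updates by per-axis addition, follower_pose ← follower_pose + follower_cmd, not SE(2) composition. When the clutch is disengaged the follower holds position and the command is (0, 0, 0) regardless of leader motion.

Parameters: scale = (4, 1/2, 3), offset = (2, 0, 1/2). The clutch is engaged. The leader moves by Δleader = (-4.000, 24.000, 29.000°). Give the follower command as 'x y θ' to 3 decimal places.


axis x: 4·-4.000 + 2 = -14.000
axis y: 1/2·24.000 + 0 = 12.000
axis θ: 3·29.000 + 1/2 = 87.500

-14.000 12.000 87.500


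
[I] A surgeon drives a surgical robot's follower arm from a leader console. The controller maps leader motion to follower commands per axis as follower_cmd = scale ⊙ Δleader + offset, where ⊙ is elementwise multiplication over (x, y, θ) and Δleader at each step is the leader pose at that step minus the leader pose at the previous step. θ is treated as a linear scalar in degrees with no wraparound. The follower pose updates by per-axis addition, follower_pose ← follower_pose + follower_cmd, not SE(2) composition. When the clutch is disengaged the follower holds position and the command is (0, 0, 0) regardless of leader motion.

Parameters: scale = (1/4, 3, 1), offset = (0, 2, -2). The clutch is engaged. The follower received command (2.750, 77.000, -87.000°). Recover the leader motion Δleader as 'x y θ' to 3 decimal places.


11.000 25.000 -85.000

axis x: (2.750 − 0) / (1/4) = 11.000
axis y: (77.000 − 2) / (3) = 25.000
axis θ: (-87.000 − -2) / (1) = -85.000


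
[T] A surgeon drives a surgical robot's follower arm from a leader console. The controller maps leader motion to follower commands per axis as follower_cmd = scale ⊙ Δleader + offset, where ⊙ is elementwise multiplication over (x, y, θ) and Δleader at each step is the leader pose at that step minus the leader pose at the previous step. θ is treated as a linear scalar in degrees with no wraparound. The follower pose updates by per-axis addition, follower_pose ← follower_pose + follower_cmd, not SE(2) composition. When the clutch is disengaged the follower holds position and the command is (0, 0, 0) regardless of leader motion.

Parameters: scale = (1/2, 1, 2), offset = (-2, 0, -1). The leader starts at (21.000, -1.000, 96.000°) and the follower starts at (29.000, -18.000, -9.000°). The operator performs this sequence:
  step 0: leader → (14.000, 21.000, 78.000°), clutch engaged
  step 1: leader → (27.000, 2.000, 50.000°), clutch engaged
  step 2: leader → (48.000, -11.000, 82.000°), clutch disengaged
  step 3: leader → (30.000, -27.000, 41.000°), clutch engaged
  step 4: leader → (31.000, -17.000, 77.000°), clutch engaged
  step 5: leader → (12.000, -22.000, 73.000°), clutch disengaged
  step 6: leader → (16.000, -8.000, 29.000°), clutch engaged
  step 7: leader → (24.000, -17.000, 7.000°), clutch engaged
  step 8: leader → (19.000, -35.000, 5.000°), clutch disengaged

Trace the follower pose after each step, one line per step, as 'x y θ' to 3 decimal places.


23.500 4.000 -46.000
28.000 -15.000 -103.000
28.000 -15.000 -103.000
17.000 -31.000 -186.000
15.500 -21.000 -115.000
15.500 -21.000 -115.000
15.500 -7.000 -204.000
17.500 -16.000 -249.000
17.500 -16.000 -249.000

step 0: Δleader=(-7.000, 22.000, -18.000°), engaged; cmd=(-5.500, 22.000, -37.000°) → follower=(23.500, 4.000, -46.000°)
step 1: Δleader=(13.000, -19.000, -28.000°), engaged; cmd=(4.500, -19.000, -57.000°) → follower=(28.000, -15.000, -103.000°)
step 2: Δleader=(21.000, -13.000, 32.000°), disengaged; cmd=(0,0,0) → follower holds at (28.000, -15.000, -103.000°)
step 3: Δleader=(-18.000, -16.000, -41.000°), engaged; cmd=(-11.000, -16.000, -83.000°) → follower=(17.000, -31.000, -186.000°)
step 4: Δleader=(1.000, 10.000, 36.000°), engaged; cmd=(-1.500, 10.000, 71.000°) → follower=(15.500, -21.000, -115.000°)
step 5: Δleader=(-19.000, -5.000, -4.000°), disengaged; cmd=(0,0,0) → follower holds at (15.500, -21.000, -115.000°)
step 6: Δleader=(4.000, 14.000, -44.000°), engaged; cmd=(0.000, 14.000, -89.000°) → follower=(15.500, -7.000, -204.000°)
step 7: Δleader=(8.000, -9.000, -22.000°), engaged; cmd=(2.000, -9.000, -45.000°) → follower=(17.500, -16.000, -249.000°)
step 8: Δleader=(-5.000, -18.000, -2.000°), disengaged; cmd=(0,0,0) → follower holds at (17.500, -16.000, -249.000°)


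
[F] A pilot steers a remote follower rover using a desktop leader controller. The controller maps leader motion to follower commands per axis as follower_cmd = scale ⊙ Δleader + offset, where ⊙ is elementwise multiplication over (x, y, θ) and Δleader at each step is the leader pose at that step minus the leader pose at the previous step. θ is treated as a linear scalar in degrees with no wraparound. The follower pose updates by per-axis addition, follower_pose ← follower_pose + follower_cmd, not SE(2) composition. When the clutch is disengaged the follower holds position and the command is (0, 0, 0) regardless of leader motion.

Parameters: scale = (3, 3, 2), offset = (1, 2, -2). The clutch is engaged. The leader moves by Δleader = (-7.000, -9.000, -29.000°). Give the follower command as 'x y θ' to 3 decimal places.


-20.000 -25.000 -60.000

axis x: 3·-7.000 + 1 = -20.000
axis y: 3·-9.000 + 2 = -25.000
axis θ: 2·-29.000 + -2 = -60.000


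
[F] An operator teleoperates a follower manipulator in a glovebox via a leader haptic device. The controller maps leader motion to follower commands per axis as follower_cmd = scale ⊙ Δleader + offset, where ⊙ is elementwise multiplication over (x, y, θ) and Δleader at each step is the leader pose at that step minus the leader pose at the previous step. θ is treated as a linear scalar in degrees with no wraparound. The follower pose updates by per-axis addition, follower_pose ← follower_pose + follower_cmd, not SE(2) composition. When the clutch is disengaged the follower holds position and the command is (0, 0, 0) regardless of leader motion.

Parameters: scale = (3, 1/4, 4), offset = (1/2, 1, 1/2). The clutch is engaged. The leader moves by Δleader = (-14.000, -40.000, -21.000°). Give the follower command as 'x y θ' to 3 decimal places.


axis x: 3·-14.000 + 1/2 = -41.500
axis y: 1/4·-40.000 + 1 = -9.000
axis θ: 4·-21.000 + 1/2 = -83.500

-41.500 -9.000 -83.500


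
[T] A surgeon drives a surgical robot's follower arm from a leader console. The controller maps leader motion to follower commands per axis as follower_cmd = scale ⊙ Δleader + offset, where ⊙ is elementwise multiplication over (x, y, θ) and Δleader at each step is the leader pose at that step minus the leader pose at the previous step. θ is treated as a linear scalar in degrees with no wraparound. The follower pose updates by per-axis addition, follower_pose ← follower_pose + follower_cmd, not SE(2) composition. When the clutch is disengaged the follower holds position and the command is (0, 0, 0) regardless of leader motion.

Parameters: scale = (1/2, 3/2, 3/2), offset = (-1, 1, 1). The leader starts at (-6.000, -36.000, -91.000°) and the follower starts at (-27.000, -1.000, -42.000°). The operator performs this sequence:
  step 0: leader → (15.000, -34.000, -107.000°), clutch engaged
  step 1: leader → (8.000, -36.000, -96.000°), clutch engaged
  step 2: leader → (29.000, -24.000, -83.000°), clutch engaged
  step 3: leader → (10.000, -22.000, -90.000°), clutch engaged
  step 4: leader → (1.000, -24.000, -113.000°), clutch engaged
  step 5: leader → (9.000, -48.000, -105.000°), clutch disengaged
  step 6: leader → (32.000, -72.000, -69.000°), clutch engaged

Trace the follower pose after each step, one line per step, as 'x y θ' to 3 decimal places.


step 0: Δleader=(21.000, 2.000, -16.000°), engaged; cmd=(9.500, 4.000, -23.000°) → follower=(-17.500, 3.000, -65.000°)
step 1: Δleader=(-7.000, -2.000, 11.000°), engaged; cmd=(-4.500, -2.000, 17.500°) → follower=(-22.000, 1.000, -47.500°)
step 2: Δleader=(21.000, 12.000, 13.000°), engaged; cmd=(9.500, 19.000, 20.500°) → follower=(-12.500, 20.000, -27.000°)
step 3: Δleader=(-19.000, 2.000, -7.000°), engaged; cmd=(-10.500, 4.000, -9.500°) → follower=(-23.000, 24.000, -36.500°)
step 4: Δleader=(-9.000, -2.000, -23.000°), engaged; cmd=(-5.500, -2.000, -33.500°) → follower=(-28.500, 22.000, -70.000°)
step 5: Δleader=(8.000, -24.000, 8.000°), disengaged; cmd=(0,0,0) → follower holds at (-28.500, 22.000, -70.000°)
step 6: Δleader=(23.000, -24.000, 36.000°), engaged; cmd=(10.500, -35.000, 55.000°) → follower=(-18.000, -13.000, -15.000°)

-17.500 3.000 -65.000
-22.000 1.000 -47.500
-12.500 20.000 -27.000
-23.000 24.000 -36.500
-28.500 22.000 -70.000
-28.500 22.000 -70.000
-18.000 -13.000 -15.000


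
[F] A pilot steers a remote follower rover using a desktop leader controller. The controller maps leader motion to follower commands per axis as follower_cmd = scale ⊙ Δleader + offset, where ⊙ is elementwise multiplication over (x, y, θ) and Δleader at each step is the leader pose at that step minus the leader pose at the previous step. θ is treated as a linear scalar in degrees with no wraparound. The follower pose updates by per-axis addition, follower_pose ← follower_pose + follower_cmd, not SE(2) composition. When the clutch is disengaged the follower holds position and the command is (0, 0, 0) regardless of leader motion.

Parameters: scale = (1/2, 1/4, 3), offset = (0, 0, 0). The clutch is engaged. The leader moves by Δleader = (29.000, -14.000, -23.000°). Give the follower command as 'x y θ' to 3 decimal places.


14.500 -3.500 -69.000

axis x: 1/2·29.000 + 0 = 14.500
axis y: 1/4·-14.000 + 0 = -3.500
axis θ: 3·-23.000 + 0 = -69.000


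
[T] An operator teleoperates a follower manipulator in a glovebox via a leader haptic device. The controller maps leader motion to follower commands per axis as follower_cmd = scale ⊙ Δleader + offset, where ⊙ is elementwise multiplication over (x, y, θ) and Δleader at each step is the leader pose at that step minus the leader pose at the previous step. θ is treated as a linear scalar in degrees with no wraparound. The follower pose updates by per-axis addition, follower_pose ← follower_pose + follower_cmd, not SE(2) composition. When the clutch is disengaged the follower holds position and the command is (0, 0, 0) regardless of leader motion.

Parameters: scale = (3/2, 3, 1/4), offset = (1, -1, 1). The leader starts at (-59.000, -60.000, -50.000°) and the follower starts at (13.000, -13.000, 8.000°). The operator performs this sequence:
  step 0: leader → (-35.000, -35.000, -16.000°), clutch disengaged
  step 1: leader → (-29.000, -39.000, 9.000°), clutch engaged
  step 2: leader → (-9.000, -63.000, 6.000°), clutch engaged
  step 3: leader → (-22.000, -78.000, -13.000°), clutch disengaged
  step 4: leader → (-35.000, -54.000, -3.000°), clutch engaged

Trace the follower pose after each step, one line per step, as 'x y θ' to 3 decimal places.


step 0: Δleader=(24.000, 25.000, 34.000°), disengaged; cmd=(0,0,0) → follower holds at (13.000, -13.000, 8.000°)
step 1: Δleader=(6.000, -4.000, 25.000°), engaged; cmd=(10.000, -13.000, 7.250°) → follower=(23.000, -26.000, 15.250°)
step 2: Δleader=(20.000, -24.000, -3.000°), engaged; cmd=(31.000, -73.000, 0.250°) → follower=(54.000, -99.000, 15.500°)
step 3: Δleader=(-13.000, -15.000, -19.000°), disengaged; cmd=(0,0,0) → follower holds at (54.000, -99.000, 15.500°)
step 4: Δleader=(-13.000, 24.000, 10.000°), engaged; cmd=(-18.500, 71.000, 3.500°) → follower=(35.500, -28.000, 19.000°)

13.000 -13.000 8.000
23.000 -26.000 15.250
54.000 -99.000 15.500
54.000 -99.000 15.500
35.500 -28.000 19.000


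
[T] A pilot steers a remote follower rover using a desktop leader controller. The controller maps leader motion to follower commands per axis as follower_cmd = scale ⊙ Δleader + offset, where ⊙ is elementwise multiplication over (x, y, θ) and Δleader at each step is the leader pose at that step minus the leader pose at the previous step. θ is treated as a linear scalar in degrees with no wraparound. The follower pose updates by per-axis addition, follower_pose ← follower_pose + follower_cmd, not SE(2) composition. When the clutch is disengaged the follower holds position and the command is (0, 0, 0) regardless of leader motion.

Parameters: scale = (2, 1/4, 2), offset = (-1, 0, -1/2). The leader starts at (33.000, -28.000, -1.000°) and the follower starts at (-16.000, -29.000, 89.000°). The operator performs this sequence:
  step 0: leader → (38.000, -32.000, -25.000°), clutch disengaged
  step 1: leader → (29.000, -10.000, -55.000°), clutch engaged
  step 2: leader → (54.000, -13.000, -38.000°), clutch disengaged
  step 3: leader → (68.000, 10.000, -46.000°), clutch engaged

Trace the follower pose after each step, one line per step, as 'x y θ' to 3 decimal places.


step 0: Δleader=(5.000, -4.000, -24.000°), disengaged; cmd=(0,0,0) → follower holds at (-16.000, -29.000, 89.000°)
step 1: Δleader=(-9.000, 22.000, -30.000°), engaged; cmd=(-19.000, 5.500, -60.500°) → follower=(-35.000, -23.500, 28.500°)
step 2: Δleader=(25.000, -3.000, 17.000°), disengaged; cmd=(0,0,0) → follower holds at (-35.000, -23.500, 28.500°)
step 3: Δleader=(14.000, 23.000, -8.000°), engaged; cmd=(27.000, 5.750, -16.500°) → follower=(-8.000, -17.750, 12.000°)

-16.000 -29.000 89.000
-35.000 -23.500 28.500
-35.000 -23.500 28.500
-8.000 -17.750 12.000


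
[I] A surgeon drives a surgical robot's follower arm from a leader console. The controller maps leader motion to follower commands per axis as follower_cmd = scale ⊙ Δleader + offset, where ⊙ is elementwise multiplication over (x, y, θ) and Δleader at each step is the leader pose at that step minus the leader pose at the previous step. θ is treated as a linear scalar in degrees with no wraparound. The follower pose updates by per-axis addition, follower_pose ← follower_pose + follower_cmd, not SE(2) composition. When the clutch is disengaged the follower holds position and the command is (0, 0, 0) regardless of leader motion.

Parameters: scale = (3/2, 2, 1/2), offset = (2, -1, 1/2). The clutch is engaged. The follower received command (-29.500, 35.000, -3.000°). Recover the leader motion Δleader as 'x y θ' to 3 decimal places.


axis x: (-29.500 − 2) / (3/2) = -21.000
axis y: (35.000 − -1) / (2) = 18.000
axis θ: (-3.000 − 1/2) / (1/2) = -7.000

-21.000 18.000 -7.000


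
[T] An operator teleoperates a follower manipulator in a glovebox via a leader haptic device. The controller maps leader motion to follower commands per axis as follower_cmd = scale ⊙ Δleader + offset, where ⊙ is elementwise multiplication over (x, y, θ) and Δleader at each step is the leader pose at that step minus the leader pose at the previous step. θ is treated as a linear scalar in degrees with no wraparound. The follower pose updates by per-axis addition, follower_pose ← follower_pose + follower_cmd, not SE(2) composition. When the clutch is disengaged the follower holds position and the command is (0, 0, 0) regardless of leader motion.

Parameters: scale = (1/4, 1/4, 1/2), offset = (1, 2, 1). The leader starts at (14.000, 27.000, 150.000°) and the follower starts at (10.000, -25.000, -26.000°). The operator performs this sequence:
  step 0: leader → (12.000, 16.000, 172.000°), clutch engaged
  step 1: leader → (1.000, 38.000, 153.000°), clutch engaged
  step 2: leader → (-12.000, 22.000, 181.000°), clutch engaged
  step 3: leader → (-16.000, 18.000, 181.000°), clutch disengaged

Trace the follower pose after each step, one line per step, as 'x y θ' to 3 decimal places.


10.500 -25.750 -14.000
8.750 -18.250 -22.500
6.500 -20.250 -7.500
6.500 -20.250 -7.500

step 0: Δleader=(-2.000, -11.000, 22.000°), engaged; cmd=(0.500, -0.750, 12.000°) → follower=(10.500, -25.750, -14.000°)
step 1: Δleader=(-11.000, 22.000, -19.000°), engaged; cmd=(-1.750, 7.500, -8.500°) → follower=(8.750, -18.250, -22.500°)
step 2: Δleader=(-13.000, -16.000, 28.000°), engaged; cmd=(-2.250, -2.000, 15.000°) → follower=(6.500, -20.250, -7.500°)
step 3: Δleader=(-4.000, -4.000, 0.000°), disengaged; cmd=(0,0,0) → follower holds at (6.500, -20.250, -7.500°)


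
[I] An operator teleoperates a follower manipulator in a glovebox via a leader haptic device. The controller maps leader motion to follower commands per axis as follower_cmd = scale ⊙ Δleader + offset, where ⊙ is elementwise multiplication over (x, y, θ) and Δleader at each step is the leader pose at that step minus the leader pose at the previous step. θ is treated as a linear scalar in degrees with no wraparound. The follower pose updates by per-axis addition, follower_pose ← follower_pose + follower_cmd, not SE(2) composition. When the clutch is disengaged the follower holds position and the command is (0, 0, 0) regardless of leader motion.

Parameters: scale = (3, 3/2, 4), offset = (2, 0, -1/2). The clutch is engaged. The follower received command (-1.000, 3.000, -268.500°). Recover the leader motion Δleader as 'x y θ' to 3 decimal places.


-1.000 2.000 -67.000

axis x: (-1.000 − 2) / (3) = -1.000
axis y: (3.000 − 0) / (3/2) = 2.000
axis θ: (-268.500 − -1/2) / (4) = -67.000


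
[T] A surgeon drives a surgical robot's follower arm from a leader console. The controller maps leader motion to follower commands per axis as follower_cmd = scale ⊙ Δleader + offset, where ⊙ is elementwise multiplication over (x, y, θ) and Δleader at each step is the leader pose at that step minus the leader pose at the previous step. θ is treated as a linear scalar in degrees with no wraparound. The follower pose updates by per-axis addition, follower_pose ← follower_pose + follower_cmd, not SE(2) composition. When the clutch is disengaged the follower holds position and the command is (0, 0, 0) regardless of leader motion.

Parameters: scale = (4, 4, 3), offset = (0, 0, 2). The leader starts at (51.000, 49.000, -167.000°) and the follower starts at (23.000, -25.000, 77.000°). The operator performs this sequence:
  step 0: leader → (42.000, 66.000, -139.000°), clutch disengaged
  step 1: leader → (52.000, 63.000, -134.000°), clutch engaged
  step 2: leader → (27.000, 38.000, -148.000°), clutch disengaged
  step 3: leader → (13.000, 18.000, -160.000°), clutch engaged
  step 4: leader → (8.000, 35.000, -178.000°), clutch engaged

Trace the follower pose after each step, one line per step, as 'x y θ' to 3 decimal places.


step 0: Δleader=(-9.000, 17.000, 28.000°), disengaged; cmd=(0,0,0) → follower holds at (23.000, -25.000, 77.000°)
step 1: Δleader=(10.000, -3.000, 5.000°), engaged; cmd=(40.000, -12.000, 17.000°) → follower=(63.000, -37.000, 94.000°)
step 2: Δleader=(-25.000, -25.000, -14.000°), disengaged; cmd=(0,0,0) → follower holds at (63.000, -37.000, 94.000°)
step 3: Δleader=(-14.000, -20.000, -12.000°), engaged; cmd=(-56.000, -80.000, -34.000°) → follower=(7.000, -117.000, 60.000°)
step 4: Δleader=(-5.000, 17.000, -18.000°), engaged; cmd=(-20.000, 68.000, -52.000°) → follower=(-13.000, -49.000, 8.000°)

23.000 -25.000 77.000
63.000 -37.000 94.000
63.000 -37.000 94.000
7.000 -117.000 60.000
-13.000 -49.000 8.000


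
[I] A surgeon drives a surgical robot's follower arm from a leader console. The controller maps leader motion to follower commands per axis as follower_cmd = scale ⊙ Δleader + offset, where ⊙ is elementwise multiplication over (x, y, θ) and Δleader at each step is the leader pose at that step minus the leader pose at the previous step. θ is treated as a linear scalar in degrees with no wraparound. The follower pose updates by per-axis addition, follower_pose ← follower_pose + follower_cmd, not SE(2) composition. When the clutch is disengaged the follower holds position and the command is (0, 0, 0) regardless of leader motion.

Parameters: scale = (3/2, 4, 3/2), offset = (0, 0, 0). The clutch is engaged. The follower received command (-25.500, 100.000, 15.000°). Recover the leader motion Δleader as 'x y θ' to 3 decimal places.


-17.000 25.000 10.000

axis x: (-25.500 − 0) / (3/2) = -17.000
axis y: (100.000 − 0) / (4) = 25.000
axis θ: (15.000 − 0) / (3/2) = 10.000


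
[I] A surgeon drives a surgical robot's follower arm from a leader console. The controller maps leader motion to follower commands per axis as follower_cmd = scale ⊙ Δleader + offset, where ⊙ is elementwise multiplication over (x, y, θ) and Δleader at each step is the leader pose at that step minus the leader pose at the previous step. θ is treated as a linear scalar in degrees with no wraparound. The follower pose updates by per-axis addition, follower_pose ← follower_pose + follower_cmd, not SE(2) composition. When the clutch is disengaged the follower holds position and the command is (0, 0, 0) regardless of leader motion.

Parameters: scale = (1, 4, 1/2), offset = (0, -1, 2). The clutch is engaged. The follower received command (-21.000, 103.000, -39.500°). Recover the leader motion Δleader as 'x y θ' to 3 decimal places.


axis x: (-21.000 − 0) / (1) = -21.000
axis y: (103.000 − -1) / (4) = 26.000
axis θ: (-39.500 − 2) / (1/2) = -83.000

-21.000 26.000 -83.000


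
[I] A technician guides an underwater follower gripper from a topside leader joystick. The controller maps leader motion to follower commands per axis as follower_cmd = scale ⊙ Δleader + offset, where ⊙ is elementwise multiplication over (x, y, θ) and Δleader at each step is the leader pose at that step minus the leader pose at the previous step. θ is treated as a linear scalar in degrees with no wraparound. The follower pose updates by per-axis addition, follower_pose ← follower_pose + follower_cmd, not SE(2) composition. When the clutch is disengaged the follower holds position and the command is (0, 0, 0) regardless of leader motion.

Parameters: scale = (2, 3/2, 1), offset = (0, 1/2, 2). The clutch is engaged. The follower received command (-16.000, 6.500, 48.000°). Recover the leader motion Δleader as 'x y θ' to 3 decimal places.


-8.000 4.000 46.000

axis x: (-16.000 − 0) / (2) = -8.000
axis y: (6.500 − 1/2) / (3/2) = 4.000
axis θ: (48.000 − 2) / (1) = 46.000


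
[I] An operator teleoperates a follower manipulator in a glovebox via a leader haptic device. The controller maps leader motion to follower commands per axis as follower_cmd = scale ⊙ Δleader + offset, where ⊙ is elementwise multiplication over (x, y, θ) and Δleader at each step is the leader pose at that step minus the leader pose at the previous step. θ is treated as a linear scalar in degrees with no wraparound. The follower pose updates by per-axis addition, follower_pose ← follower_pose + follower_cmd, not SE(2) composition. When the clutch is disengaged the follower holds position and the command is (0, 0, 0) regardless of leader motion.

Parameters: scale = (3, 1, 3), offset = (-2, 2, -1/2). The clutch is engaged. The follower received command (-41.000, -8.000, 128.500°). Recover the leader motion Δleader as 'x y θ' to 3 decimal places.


-13.000 -10.000 43.000

axis x: (-41.000 − -2) / (3) = -13.000
axis y: (-8.000 − 2) / (1) = -10.000
axis θ: (128.500 − -1/2) / (3) = 43.000


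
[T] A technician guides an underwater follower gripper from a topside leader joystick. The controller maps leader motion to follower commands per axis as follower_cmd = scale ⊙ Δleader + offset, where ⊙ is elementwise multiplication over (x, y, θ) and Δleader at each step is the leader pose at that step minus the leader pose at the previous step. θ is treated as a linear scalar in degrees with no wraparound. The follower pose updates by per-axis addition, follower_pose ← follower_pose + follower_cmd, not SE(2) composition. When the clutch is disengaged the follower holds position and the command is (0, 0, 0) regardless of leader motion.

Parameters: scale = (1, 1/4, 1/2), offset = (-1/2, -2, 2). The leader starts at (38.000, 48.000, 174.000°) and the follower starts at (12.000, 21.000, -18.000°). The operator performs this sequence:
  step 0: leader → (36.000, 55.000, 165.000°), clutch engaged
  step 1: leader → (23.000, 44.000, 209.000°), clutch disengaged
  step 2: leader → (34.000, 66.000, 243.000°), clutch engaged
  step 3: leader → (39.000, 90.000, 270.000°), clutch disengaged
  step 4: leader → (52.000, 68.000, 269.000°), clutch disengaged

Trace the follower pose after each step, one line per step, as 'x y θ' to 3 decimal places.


9.500 20.750 -20.500
9.500 20.750 -20.500
20.000 24.250 -1.500
20.000 24.250 -1.500
20.000 24.250 -1.500

step 0: Δleader=(-2.000, 7.000, -9.000°), engaged; cmd=(-2.500, -0.250, -2.500°) → follower=(9.500, 20.750, -20.500°)
step 1: Δleader=(-13.000, -11.000, 44.000°), disengaged; cmd=(0,0,0) → follower holds at (9.500, 20.750, -20.500°)
step 2: Δleader=(11.000, 22.000, 34.000°), engaged; cmd=(10.500, 3.500, 19.000°) → follower=(20.000, 24.250, -1.500°)
step 3: Δleader=(5.000, 24.000, 27.000°), disengaged; cmd=(0,0,0) → follower holds at (20.000, 24.250, -1.500°)
step 4: Δleader=(13.000, -22.000, -1.000°), disengaged; cmd=(0,0,0) → follower holds at (20.000, 24.250, -1.500°)


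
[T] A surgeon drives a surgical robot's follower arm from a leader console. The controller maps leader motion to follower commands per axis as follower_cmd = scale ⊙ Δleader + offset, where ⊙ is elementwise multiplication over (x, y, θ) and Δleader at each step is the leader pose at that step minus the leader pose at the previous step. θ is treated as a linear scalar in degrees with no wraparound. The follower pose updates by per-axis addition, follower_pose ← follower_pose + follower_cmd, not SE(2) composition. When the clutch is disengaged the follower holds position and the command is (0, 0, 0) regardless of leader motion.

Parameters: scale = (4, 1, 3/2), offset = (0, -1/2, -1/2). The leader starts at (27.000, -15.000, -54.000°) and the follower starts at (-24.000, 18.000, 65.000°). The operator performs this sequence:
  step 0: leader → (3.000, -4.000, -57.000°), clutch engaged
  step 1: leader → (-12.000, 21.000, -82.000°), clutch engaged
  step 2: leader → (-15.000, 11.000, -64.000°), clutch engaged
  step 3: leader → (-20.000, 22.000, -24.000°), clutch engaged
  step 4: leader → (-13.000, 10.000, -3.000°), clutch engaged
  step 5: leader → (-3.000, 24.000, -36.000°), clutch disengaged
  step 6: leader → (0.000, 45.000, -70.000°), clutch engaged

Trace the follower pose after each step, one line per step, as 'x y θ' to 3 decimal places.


step 0: Δleader=(-24.000, 11.000, -3.000°), engaged; cmd=(-96.000, 10.500, -5.000°) → follower=(-120.000, 28.500, 60.000°)
step 1: Δleader=(-15.000, 25.000, -25.000°), engaged; cmd=(-60.000, 24.500, -38.000°) → follower=(-180.000, 53.000, 22.000°)
step 2: Δleader=(-3.000, -10.000, 18.000°), engaged; cmd=(-12.000, -10.500, 26.500°) → follower=(-192.000, 42.500, 48.500°)
step 3: Δleader=(-5.000, 11.000, 40.000°), engaged; cmd=(-20.000, 10.500, 59.500°) → follower=(-212.000, 53.000, 108.000°)
step 4: Δleader=(7.000, -12.000, 21.000°), engaged; cmd=(28.000, -12.500, 31.000°) → follower=(-184.000, 40.500, 139.000°)
step 5: Δleader=(10.000, 14.000, -33.000°), disengaged; cmd=(0,0,0) → follower holds at (-184.000, 40.500, 139.000°)
step 6: Δleader=(3.000, 21.000, -34.000°), engaged; cmd=(12.000, 20.500, -51.500°) → follower=(-172.000, 61.000, 87.500°)

-120.000 28.500 60.000
-180.000 53.000 22.000
-192.000 42.500 48.500
-212.000 53.000 108.000
-184.000 40.500 139.000
-184.000 40.500 139.000
-172.000 61.000 87.500


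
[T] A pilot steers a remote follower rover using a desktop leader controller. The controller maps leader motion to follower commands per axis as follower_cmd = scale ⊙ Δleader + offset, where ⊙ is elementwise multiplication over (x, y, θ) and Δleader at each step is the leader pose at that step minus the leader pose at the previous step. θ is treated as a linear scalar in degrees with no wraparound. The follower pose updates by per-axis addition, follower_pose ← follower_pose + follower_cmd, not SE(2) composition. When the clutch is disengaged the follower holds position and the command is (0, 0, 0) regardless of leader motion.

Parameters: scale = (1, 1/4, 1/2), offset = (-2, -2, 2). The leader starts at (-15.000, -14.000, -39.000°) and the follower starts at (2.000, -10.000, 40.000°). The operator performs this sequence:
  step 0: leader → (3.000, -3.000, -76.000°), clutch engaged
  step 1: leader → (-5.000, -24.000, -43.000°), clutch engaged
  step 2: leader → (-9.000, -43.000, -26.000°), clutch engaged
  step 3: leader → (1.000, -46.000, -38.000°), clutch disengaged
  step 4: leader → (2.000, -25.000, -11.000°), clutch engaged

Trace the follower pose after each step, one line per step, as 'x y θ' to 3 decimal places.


step 0: Δleader=(18.000, 11.000, -37.000°), engaged; cmd=(16.000, 0.750, -16.500°) → follower=(18.000, -9.250, 23.500°)
step 1: Δleader=(-8.000, -21.000, 33.000°), engaged; cmd=(-10.000, -7.250, 18.500°) → follower=(8.000, -16.500, 42.000°)
step 2: Δleader=(-4.000, -19.000, 17.000°), engaged; cmd=(-6.000, -6.750, 10.500°) → follower=(2.000, -23.250, 52.500°)
step 3: Δleader=(10.000, -3.000, -12.000°), disengaged; cmd=(0,0,0) → follower holds at (2.000, -23.250, 52.500°)
step 4: Δleader=(1.000, 21.000, 27.000°), engaged; cmd=(-1.000, 3.250, 15.500°) → follower=(1.000, -20.000, 68.000°)

18.000 -9.250 23.500
8.000 -16.500 42.000
2.000 -23.250 52.500
2.000 -23.250 52.500
1.000 -20.000 68.000


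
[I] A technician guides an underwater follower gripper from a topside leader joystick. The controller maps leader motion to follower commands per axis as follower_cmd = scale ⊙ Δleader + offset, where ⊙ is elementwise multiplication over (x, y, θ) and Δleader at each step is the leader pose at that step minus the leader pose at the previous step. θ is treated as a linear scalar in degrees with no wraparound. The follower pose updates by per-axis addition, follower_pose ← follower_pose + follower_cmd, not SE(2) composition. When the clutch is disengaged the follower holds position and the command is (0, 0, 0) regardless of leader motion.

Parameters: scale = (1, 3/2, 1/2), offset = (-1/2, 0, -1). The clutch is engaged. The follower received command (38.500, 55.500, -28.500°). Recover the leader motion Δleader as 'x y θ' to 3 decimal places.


39.000 37.000 -55.000

axis x: (38.500 − -1/2) / (1) = 39.000
axis y: (55.500 − 0) / (3/2) = 37.000
axis θ: (-28.500 − -1) / (1/2) = -55.000


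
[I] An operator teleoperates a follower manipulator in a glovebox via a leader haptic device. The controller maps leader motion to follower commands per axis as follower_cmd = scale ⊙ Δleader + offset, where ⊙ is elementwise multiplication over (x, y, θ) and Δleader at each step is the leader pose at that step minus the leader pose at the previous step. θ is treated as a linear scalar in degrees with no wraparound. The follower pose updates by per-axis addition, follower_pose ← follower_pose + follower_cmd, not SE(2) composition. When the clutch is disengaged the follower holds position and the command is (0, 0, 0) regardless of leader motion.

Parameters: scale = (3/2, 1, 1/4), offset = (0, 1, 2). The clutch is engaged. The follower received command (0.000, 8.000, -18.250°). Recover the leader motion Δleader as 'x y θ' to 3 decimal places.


0.000 7.000 -81.000

axis x: (0.000 − 0) / (3/2) = 0.000
axis y: (8.000 − 1) / (1) = 7.000
axis θ: (-18.250 − 2) / (1/4) = -81.000


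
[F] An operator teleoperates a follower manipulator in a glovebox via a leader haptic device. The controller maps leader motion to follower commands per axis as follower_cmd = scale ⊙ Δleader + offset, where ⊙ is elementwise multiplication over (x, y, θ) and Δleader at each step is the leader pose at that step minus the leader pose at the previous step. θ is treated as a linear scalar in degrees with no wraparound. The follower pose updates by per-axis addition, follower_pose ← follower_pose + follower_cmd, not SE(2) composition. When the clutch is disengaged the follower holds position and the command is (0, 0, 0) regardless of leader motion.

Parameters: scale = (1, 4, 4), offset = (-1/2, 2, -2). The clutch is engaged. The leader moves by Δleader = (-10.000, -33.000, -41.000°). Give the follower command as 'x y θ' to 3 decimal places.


axis x: 1·-10.000 + -1/2 = -10.500
axis y: 4·-33.000 + 2 = -130.000
axis θ: 4·-41.000 + -2 = -166.000

-10.500 -130.000 -166.000


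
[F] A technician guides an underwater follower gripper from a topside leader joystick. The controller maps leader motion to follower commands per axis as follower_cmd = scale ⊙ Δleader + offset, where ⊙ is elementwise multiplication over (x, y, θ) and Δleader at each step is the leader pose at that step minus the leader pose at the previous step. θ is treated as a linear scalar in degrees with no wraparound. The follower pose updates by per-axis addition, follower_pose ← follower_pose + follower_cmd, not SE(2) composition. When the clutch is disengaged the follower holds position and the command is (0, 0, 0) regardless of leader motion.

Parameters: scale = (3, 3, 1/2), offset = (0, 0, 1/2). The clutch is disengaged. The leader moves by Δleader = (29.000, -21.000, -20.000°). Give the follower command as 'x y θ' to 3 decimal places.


0.000 0.000 0.000

clutch disengaged → follower holds; cmd = (0, 0, 0)


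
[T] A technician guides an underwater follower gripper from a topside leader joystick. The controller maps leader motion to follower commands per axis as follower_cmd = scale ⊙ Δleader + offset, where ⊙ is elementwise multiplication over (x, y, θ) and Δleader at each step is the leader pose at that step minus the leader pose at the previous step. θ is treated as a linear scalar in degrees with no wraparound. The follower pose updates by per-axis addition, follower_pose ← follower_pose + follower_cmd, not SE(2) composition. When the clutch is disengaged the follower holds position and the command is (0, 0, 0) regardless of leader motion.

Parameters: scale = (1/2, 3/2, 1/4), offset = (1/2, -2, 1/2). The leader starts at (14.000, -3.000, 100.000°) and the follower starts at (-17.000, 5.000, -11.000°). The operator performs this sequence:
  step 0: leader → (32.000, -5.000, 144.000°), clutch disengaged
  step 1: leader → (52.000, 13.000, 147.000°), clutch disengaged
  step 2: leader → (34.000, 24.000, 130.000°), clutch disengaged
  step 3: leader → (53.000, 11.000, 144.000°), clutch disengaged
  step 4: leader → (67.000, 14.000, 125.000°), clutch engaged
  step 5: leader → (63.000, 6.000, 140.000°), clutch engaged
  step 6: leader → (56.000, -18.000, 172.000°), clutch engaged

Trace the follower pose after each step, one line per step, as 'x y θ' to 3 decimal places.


-17.000 5.000 -11.000
-17.000 5.000 -11.000
-17.000 5.000 -11.000
-17.000 5.000 -11.000
-9.500 7.500 -15.250
-11.000 -6.500 -11.000
-14.000 -44.500 -2.500

step 0: Δleader=(18.000, -2.000, 44.000°), disengaged; cmd=(0,0,0) → follower holds at (-17.000, 5.000, -11.000°)
step 1: Δleader=(20.000, 18.000, 3.000°), disengaged; cmd=(0,0,0) → follower holds at (-17.000, 5.000, -11.000°)
step 2: Δleader=(-18.000, 11.000, -17.000°), disengaged; cmd=(0,0,0) → follower holds at (-17.000, 5.000, -11.000°)
step 3: Δleader=(19.000, -13.000, 14.000°), disengaged; cmd=(0,0,0) → follower holds at (-17.000, 5.000, -11.000°)
step 4: Δleader=(14.000, 3.000, -19.000°), engaged; cmd=(7.500, 2.500, -4.250°) → follower=(-9.500, 7.500, -15.250°)
step 5: Δleader=(-4.000, -8.000, 15.000°), engaged; cmd=(-1.500, -14.000, 4.250°) → follower=(-11.000, -6.500, -11.000°)
step 6: Δleader=(-7.000, -24.000, 32.000°), engaged; cmd=(-3.000, -38.000, 8.500°) → follower=(-14.000, -44.500, -2.500°)


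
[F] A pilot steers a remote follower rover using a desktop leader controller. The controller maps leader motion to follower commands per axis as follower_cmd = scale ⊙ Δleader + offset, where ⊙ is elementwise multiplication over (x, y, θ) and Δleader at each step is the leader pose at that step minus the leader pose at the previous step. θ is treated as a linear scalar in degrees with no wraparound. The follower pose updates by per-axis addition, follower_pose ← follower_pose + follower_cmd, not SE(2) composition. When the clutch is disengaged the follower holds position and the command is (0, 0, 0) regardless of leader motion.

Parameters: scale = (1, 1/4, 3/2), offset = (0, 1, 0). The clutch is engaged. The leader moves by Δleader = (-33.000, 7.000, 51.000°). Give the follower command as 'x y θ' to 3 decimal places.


axis x: 1·-33.000 + 0 = -33.000
axis y: 1/4·7.000 + 1 = 2.750
axis θ: 3/2·51.000 + 0 = 76.500

-33.000 2.750 76.500


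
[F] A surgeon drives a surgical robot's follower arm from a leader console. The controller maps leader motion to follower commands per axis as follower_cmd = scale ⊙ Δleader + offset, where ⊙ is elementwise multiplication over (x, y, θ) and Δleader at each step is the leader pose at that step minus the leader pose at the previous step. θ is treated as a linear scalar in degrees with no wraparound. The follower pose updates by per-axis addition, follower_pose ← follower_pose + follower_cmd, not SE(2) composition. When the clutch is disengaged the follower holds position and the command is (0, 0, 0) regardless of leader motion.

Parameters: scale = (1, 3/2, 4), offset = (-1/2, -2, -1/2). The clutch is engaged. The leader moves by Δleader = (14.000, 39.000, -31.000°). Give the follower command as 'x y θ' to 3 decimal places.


axis x: 1·14.000 + -1/2 = 13.500
axis y: 3/2·39.000 + -2 = 56.500
axis θ: 4·-31.000 + -1/2 = -124.500

13.500 56.500 -124.500


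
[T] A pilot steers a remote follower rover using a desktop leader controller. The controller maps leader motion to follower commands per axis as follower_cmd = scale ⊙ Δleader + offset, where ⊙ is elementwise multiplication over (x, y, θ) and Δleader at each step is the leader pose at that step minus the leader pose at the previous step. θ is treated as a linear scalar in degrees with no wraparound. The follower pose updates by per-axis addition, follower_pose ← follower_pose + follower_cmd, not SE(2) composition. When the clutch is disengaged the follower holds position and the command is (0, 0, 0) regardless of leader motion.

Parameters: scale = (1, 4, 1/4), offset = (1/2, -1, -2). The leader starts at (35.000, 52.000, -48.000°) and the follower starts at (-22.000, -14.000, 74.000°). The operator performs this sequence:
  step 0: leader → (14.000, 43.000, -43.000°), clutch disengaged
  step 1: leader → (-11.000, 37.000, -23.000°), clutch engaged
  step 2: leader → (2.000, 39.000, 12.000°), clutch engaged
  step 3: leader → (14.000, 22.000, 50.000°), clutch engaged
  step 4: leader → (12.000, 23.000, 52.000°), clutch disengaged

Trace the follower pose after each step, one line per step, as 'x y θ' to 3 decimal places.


step 0: Δleader=(-21.000, -9.000, 5.000°), disengaged; cmd=(0,0,0) → follower holds at (-22.000, -14.000, 74.000°)
step 1: Δleader=(-25.000, -6.000, 20.000°), engaged; cmd=(-24.500, -25.000, 3.000°) → follower=(-46.500, -39.000, 77.000°)
step 2: Δleader=(13.000, 2.000, 35.000°), engaged; cmd=(13.500, 7.000, 6.750°) → follower=(-33.000, -32.000, 83.750°)
step 3: Δleader=(12.000, -17.000, 38.000°), engaged; cmd=(12.500, -69.000, 7.500°) → follower=(-20.500, -101.000, 91.250°)
step 4: Δleader=(-2.000, 1.000, 2.000°), disengaged; cmd=(0,0,0) → follower holds at (-20.500, -101.000, 91.250°)

-22.000 -14.000 74.000
-46.500 -39.000 77.000
-33.000 -32.000 83.750
-20.500 -101.000 91.250
-20.500 -101.000 91.250
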